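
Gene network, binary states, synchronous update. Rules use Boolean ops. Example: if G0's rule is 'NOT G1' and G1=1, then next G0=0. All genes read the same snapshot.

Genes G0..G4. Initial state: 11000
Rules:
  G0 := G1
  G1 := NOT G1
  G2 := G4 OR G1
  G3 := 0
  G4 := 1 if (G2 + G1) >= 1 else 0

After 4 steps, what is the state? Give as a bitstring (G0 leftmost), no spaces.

Step 1: G0=G1=1 G1=NOT G1=NOT 1=0 G2=G4|G1=0|1=1 G3=0(const) G4=(0+1>=1)=1 -> 10101
Step 2: G0=G1=0 G1=NOT G1=NOT 0=1 G2=G4|G1=1|0=1 G3=0(const) G4=(1+0>=1)=1 -> 01101
Step 3: G0=G1=1 G1=NOT G1=NOT 1=0 G2=G4|G1=1|1=1 G3=0(const) G4=(1+1>=1)=1 -> 10101
Step 4: G0=G1=0 G1=NOT G1=NOT 0=1 G2=G4|G1=1|0=1 G3=0(const) G4=(1+0>=1)=1 -> 01101

01101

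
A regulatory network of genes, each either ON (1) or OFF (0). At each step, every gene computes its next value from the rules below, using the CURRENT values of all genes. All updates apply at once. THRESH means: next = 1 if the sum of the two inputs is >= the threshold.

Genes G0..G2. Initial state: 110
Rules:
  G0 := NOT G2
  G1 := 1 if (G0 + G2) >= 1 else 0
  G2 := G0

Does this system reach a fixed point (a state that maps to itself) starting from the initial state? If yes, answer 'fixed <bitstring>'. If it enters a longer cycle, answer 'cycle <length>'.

Answer: cycle 4

Derivation:
Step 0: 110
Step 1: G0=NOT G2=NOT 0=1 G1=(1+0>=1)=1 G2=G0=1 -> 111
Step 2: G0=NOT G2=NOT 1=0 G1=(1+1>=1)=1 G2=G0=1 -> 011
Step 3: G0=NOT G2=NOT 1=0 G1=(0+1>=1)=1 G2=G0=0 -> 010
Step 4: G0=NOT G2=NOT 0=1 G1=(0+0>=1)=0 G2=G0=0 -> 100
Step 5: G0=NOT G2=NOT 0=1 G1=(1+0>=1)=1 G2=G0=1 -> 111
Cycle of length 4 starting at step 1 -> no fixed point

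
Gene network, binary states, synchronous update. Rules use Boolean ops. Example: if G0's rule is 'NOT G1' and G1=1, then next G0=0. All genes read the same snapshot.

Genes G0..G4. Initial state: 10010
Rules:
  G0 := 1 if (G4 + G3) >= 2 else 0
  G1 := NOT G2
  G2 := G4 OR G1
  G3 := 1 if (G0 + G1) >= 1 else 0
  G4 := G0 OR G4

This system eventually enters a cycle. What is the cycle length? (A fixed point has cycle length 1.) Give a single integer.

Step 0: 10010
Step 1: G0=(0+1>=2)=0 G1=NOT G2=NOT 0=1 G2=G4|G1=0|0=0 G3=(1+0>=1)=1 G4=G0|G4=1|0=1 -> 01011
Step 2: G0=(1+1>=2)=1 G1=NOT G2=NOT 0=1 G2=G4|G1=1|1=1 G3=(0+1>=1)=1 G4=G0|G4=0|1=1 -> 11111
Step 3: G0=(1+1>=2)=1 G1=NOT G2=NOT 1=0 G2=G4|G1=1|1=1 G3=(1+1>=1)=1 G4=G0|G4=1|1=1 -> 10111
Step 4: G0=(1+1>=2)=1 G1=NOT G2=NOT 1=0 G2=G4|G1=1|0=1 G3=(1+0>=1)=1 G4=G0|G4=1|1=1 -> 10111
State from step 4 equals state from step 3 -> cycle length 1

Answer: 1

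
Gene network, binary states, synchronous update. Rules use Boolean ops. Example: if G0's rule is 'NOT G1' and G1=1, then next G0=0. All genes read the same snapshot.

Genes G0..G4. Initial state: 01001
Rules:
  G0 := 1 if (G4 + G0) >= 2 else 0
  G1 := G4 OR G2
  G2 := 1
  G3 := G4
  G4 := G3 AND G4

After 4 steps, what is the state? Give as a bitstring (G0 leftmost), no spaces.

Step 1: G0=(1+0>=2)=0 G1=G4|G2=1|0=1 G2=1(const) G3=G4=1 G4=G3&G4=0&1=0 -> 01110
Step 2: G0=(0+0>=2)=0 G1=G4|G2=0|1=1 G2=1(const) G3=G4=0 G4=G3&G4=1&0=0 -> 01100
Step 3: G0=(0+0>=2)=0 G1=G4|G2=0|1=1 G2=1(const) G3=G4=0 G4=G3&G4=0&0=0 -> 01100
Step 4: G0=(0+0>=2)=0 G1=G4|G2=0|1=1 G2=1(const) G3=G4=0 G4=G3&G4=0&0=0 -> 01100

01100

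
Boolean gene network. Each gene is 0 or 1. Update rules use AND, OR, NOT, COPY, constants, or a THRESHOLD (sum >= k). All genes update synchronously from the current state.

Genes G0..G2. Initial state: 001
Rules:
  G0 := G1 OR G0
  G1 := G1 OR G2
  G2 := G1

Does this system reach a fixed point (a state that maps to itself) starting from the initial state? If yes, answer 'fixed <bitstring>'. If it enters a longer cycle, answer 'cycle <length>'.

Answer: fixed 111

Derivation:
Step 0: 001
Step 1: G0=G1|G0=0|0=0 G1=G1|G2=0|1=1 G2=G1=0 -> 010
Step 2: G0=G1|G0=1|0=1 G1=G1|G2=1|0=1 G2=G1=1 -> 111
Step 3: G0=G1|G0=1|1=1 G1=G1|G2=1|1=1 G2=G1=1 -> 111
Fixed point reached at step 2: 111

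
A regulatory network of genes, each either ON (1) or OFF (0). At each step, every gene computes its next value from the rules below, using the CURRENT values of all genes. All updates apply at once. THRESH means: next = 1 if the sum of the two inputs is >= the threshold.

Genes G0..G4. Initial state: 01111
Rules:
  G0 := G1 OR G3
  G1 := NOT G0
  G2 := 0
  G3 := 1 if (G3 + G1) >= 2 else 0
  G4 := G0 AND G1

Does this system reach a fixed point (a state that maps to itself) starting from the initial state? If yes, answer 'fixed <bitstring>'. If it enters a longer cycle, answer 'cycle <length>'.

Step 0: 01111
Step 1: G0=G1|G3=1|1=1 G1=NOT G0=NOT 0=1 G2=0(const) G3=(1+1>=2)=1 G4=G0&G1=0&1=0 -> 11010
Step 2: G0=G1|G3=1|1=1 G1=NOT G0=NOT 1=0 G2=0(const) G3=(1+1>=2)=1 G4=G0&G1=1&1=1 -> 10011
Step 3: G0=G1|G3=0|1=1 G1=NOT G0=NOT 1=0 G2=0(const) G3=(1+0>=2)=0 G4=G0&G1=1&0=0 -> 10000
Step 4: G0=G1|G3=0|0=0 G1=NOT G0=NOT 1=0 G2=0(const) G3=(0+0>=2)=0 G4=G0&G1=1&0=0 -> 00000
Step 5: G0=G1|G3=0|0=0 G1=NOT G0=NOT 0=1 G2=0(const) G3=(0+0>=2)=0 G4=G0&G1=0&0=0 -> 01000
Step 6: G0=G1|G3=1|0=1 G1=NOT G0=NOT 0=1 G2=0(const) G3=(0+1>=2)=0 G4=G0&G1=0&1=0 -> 11000
Step 7: G0=G1|G3=1|0=1 G1=NOT G0=NOT 1=0 G2=0(const) G3=(0+1>=2)=0 G4=G0&G1=1&1=1 -> 10001
Step 8: G0=G1|G3=0|0=0 G1=NOT G0=NOT 1=0 G2=0(const) G3=(0+0>=2)=0 G4=G0&G1=1&0=0 -> 00000
Cycle of length 4 starting at step 4 -> no fixed point

Answer: cycle 4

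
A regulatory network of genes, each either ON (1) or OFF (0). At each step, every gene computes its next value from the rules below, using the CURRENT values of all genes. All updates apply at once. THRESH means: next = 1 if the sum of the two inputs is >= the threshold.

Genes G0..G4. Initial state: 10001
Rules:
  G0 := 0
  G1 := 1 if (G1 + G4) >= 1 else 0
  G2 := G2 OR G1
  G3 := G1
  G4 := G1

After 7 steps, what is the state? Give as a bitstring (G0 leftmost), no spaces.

Step 1: G0=0(const) G1=(0+1>=1)=1 G2=G2|G1=0|0=0 G3=G1=0 G4=G1=0 -> 01000
Step 2: G0=0(const) G1=(1+0>=1)=1 G2=G2|G1=0|1=1 G3=G1=1 G4=G1=1 -> 01111
Step 3: G0=0(const) G1=(1+1>=1)=1 G2=G2|G1=1|1=1 G3=G1=1 G4=G1=1 -> 01111
Step 4: G0=0(const) G1=(1+1>=1)=1 G2=G2|G1=1|1=1 G3=G1=1 G4=G1=1 -> 01111
Step 5: G0=0(const) G1=(1+1>=1)=1 G2=G2|G1=1|1=1 G3=G1=1 G4=G1=1 -> 01111
Step 6: G0=0(const) G1=(1+1>=1)=1 G2=G2|G1=1|1=1 G3=G1=1 G4=G1=1 -> 01111
Step 7: G0=0(const) G1=(1+1>=1)=1 G2=G2|G1=1|1=1 G3=G1=1 G4=G1=1 -> 01111

01111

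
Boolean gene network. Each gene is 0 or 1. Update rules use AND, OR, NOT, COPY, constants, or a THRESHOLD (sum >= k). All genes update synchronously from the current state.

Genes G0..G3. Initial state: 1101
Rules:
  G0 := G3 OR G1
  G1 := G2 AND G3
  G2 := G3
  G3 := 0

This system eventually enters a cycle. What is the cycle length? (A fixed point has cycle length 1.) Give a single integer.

Answer: 1

Derivation:
Step 0: 1101
Step 1: G0=G3|G1=1|1=1 G1=G2&G3=0&1=0 G2=G3=1 G3=0(const) -> 1010
Step 2: G0=G3|G1=0|0=0 G1=G2&G3=1&0=0 G2=G3=0 G3=0(const) -> 0000
Step 3: G0=G3|G1=0|0=0 G1=G2&G3=0&0=0 G2=G3=0 G3=0(const) -> 0000
State from step 3 equals state from step 2 -> cycle length 1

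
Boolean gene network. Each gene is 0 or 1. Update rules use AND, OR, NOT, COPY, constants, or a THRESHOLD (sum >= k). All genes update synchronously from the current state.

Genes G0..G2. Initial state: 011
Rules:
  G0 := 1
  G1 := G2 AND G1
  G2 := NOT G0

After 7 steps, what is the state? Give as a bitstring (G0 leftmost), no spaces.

Step 1: G0=1(const) G1=G2&G1=1&1=1 G2=NOT G0=NOT 0=1 -> 111
Step 2: G0=1(const) G1=G2&G1=1&1=1 G2=NOT G0=NOT 1=0 -> 110
Step 3: G0=1(const) G1=G2&G1=0&1=0 G2=NOT G0=NOT 1=0 -> 100
Step 4: G0=1(const) G1=G2&G1=0&0=0 G2=NOT G0=NOT 1=0 -> 100
Step 5: G0=1(const) G1=G2&G1=0&0=0 G2=NOT G0=NOT 1=0 -> 100
Step 6: G0=1(const) G1=G2&G1=0&0=0 G2=NOT G0=NOT 1=0 -> 100
Step 7: G0=1(const) G1=G2&G1=0&0=0 G2=NOT G0=NOT 1=0 -> 100

100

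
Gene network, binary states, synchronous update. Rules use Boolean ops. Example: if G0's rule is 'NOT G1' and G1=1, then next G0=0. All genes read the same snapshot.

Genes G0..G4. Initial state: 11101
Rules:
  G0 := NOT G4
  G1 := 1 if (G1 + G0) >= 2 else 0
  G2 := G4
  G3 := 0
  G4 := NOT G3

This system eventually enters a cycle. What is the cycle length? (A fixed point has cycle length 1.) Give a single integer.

Step 0: 11101
Step 1: G0=NOT G4=NOT 1=0 G1=(1+1>=2)=1 G2=G4=1 G3=0(const) G4=NOT G3=NOT 0=1 -> 01101
Step 2: G0=NOT G4=NOT 1=0 G1=(1+0>=2)=0 G2=G4=1 G3=0(const) G4=NOT G3=NOT 0=1 -> 00101
Step 3: G0=NOT G4=NOT 1=0 G1=(0+0>=2)=0 G2=G4=1 G3=0(const) G4=NOT G3=NOT 0=1 -> 00101
State from step 3 equals state from step 2 -> cycle length 1

Answer: 1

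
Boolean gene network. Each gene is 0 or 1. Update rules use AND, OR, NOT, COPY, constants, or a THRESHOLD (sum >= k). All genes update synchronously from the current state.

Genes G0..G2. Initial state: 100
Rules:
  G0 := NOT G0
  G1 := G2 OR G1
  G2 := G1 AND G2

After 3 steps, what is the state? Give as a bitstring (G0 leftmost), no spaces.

Step 1: G0=NOT G0=NOT 1=0 G1=G2|G1=0|0=0 G2=G1&G2=0&0=0 -> 000
Step 2: G0=NOT G0=NOT 0=1 G1=G2|G1=0|0=0 G2=G1&G2=0&0=0 -> 100
Step 3: G0=NOT G0=NOT 1=0 G1=G2|G1=0|0=0 G2=G1&G2=0&0=0 -> 000

000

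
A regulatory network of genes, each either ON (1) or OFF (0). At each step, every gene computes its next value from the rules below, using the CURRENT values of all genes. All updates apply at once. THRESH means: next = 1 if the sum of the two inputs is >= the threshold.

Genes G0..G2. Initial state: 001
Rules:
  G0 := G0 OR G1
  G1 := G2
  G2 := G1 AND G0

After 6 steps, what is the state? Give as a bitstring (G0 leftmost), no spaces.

Step 1: G0=G0|G1=0|0=0 G1=G2=1 G2=G1&G0=0&0=0 -> 010
Step 2: G0=G0|G1=0|1=1 G1=G2=0 G2=G1&G0=1&0=0 -> 100
Step 3: G0=G0|G1=1|0=1 G1=G2=0 G2=G1&G0=0&1=0 -> 100
Step 4: G0=G0|G1=1|0=1 G1=G2=0 G2=G1&G0=0&1=0 -> 100
Step 5: G0=G0|G1=1|0=1 G1=G2=0 G2=G1&G0=0&1=0 -> 100
Step 6: G0=G0|G1=1|0=1 G1=G2=0 G2=G1&G0=0&1=0 -> 100

100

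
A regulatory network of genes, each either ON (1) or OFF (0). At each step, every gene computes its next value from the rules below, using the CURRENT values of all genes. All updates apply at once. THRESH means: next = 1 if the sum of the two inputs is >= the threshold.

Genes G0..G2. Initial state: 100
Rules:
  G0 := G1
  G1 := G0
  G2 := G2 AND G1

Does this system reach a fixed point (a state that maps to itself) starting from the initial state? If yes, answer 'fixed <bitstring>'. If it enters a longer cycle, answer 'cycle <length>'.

Step 0: 100
Step 1: G0=G1=0 G1=G0=1 G2=G2&G1=0&0=0 -> 010
Step 2: G0=G1=1 G1=G0=0 G2=G2&G1=0&1=0 -> 100
Cycle of length 2 starting at step 0 -> no fixed point

Answer: cycle 2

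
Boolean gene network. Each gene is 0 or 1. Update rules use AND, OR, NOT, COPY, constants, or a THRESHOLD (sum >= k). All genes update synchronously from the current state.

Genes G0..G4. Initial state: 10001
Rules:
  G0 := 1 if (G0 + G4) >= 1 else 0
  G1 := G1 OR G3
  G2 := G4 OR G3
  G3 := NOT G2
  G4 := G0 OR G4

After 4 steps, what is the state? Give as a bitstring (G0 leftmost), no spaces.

Step 1: G0=(1+1>=1)=1 G1=G1|G3=0|0=0 G2=G4|G3=1|0=1 G3=NOT G2=NOT 0=1 G4=G0|G4=1|1=1 -> 10111
Step 2: G0=(1+1>=1)=1 G1=G1|G3=0|1=1 G2=G4|G3=1|1=1 G3=NOT G2=NOT 1=0 G4=G0|G4=1|1=1 -> 11101
Step 3: G0=(1+1>=1)=1 G1=G1|G3=1|0=1 G2=G4|G3=1|0=1 G3=NOT G2=NOT 1=0 G4=G0|G4=1|1=1 -> 11101
Step 4: G0=(1+1>=1)=1 G1=G1|G3=1|0=1 G2=G4|G3=1|0=1 G3=NOT G2=NOT 1=0 G4=G0|G4=1|1=1 -> 11101

11101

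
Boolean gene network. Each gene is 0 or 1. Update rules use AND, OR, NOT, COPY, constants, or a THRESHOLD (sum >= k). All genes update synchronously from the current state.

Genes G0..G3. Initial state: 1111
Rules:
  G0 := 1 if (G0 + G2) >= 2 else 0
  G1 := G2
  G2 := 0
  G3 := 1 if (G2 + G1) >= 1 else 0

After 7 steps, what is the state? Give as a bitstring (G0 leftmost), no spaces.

Step 1: G0=(1+1>=2)=1 G1=G2=1 G2=0(const) G3=(1+1>=1)=1 -> 1101
Step 2: G0=(1+0>=2)=0 G1=G2=0 G2=0(const) G3=(0+1>=1)=1 -> 0001
Step 3: G0=(0+0>=2)=0 G1=G2=0 G2=0(const) G3=(0+0>=1)=0 -> 0000
Step 4: G0=(0+0>=2)=0 G1=G2=0 G2=0(const) G3=(0+0>=1)=0 -> 0000
Step 5: G0=(0+0>=2)=0 G1=G2=0 G2=0(const) G3=(0+0>=1)=0 -> 0000
Step 6: G0=(0+0>=2)=0 G1=G2=0 G2=0(const) G3=(0+0>=1)=0 -> 0000
Step 7: G0=(0+0>=2)=0 G1=G2=0 G2=0(const) G3=(0+0>=1)=0 -> 0000

0000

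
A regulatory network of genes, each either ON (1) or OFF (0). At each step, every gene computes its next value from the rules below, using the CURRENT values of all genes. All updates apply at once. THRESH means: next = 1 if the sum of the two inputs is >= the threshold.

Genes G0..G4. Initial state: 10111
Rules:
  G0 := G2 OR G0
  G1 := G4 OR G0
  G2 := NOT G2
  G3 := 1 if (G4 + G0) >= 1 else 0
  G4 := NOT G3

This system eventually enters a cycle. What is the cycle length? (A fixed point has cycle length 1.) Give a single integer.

Answer: 2

Derivation:
Step 0: 10111
Step 1: G0=G2|G0=1|1=1 G1=G4|G0=1|1=1 G2=NOT G2=NOT 1=0 G3=(1+1>=1)=1 G4=NOT G3=NOT 1=0 -> 11010
Step 2: G0=G2|G0=0|1=1 G1=G4|G0=0|1=1 G2=NOT G2=NOT 0=1 G3=(0+1>=1)=1 G4=NOT G3=NOT 1=0 -> 11110
Step 3: G0=G2|G0=1|1=1 G1=G4|G0=0|1=1 G2=NOT G2=NOT 1=0 G3=(0+1>=1)=1 G4=NOT G3=NOT 1=0 -> 11010
State from step 3 equals state from step 1 -> cycle length 2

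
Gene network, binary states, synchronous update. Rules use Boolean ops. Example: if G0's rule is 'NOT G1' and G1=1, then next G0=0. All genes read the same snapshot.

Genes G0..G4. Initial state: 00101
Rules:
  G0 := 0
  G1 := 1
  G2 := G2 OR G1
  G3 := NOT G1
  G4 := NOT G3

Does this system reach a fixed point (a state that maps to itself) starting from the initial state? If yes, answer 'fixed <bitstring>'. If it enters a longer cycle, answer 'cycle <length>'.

Answer: fixed 01101

Derivation:
Step 0: 00101
Step 1: G0=0(const) G1=1(const) G2=G2|G1=1|0=1 G3=NOT G1=NOT 0=1 G4=NOT G3=NOT 0=1 -> 01111
Step 2: G0=0(const) G1=1(const) G2=G2|G1=1|1=1 G3=NOT G1=NOT 1=0 G4=NOT G3=NOT 1=0 -> 01100
Step 3: G0=0(const) G1=1(const) G2=G2|G1=1|1=1 G3=NOT G1=NOT 1=0 G4=NOT G3=NOT 0=1 -> 01101
Step 4: G0=0(const) G1=1(const) G2=G2|G1=1|1=1 G3=NOT G1=NOT 1=0 G4=NOT G3=NOT 0=1 -> 01101
Fixed point reached at step 3: 01101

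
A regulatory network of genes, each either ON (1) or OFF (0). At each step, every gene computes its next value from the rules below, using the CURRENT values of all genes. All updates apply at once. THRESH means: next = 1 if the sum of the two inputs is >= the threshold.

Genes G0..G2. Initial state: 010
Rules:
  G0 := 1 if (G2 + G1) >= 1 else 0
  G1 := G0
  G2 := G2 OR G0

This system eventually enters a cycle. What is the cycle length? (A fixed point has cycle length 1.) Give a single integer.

Step 0: 010
Step 1: G0=(0+1>=1)=1 G1=G0=0 G2=G2|G0=0|0=0 -> 100
Step 2: G0=(0+0>=1)=0 G1=G0=1 G2=G2|G0=0|1=1 -> 011
Step 3: G0=(1+1>=1)=1 G1=G0=0 G2=G2|G0=1|0=1 -> 101
Step 4: G0=(1+0>=1)=1 G1=G0=1 G2=G2|G0=1|1=1 -> 111
Step 5: G0=(1+1>=1)=1 G1=G0=1 G2=G2|G0=1|1=1 -> 111
State from step 5 equals state from step 4 -> cycle length 1

Answer: 1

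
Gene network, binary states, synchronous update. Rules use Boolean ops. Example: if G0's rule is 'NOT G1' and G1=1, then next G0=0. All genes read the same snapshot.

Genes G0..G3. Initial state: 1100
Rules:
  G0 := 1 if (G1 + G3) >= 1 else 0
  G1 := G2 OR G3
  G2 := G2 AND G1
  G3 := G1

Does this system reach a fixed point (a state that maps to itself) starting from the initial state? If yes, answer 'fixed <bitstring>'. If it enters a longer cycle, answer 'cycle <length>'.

Answer: cycle 2

Derivation:
Step 0: 1100
Step 1: G0=(1+0>=1)=1 G1=G2|G3=0|0=0 G2=G2&G1=0&1=0 G3=G1=1 -> 1001
Step 2: G0=(0+1>=1)=1 G1=G2|G3=0|1=1 G2=G2&G1=0&0=0 G3=G1=0 -> 1100
Cycle of length 2 starting at step 0 -> no fixed point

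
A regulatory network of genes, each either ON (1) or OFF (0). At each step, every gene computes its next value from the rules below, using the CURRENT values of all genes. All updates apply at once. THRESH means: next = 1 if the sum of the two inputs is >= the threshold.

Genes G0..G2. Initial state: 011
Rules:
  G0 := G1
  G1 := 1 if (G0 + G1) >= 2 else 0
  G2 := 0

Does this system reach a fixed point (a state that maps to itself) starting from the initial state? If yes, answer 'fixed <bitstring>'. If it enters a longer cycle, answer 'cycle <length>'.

Step 0: 011
Step 1: G0=G1=1 G1=(0+1>=2)=0 G2=0(const) -> 100
Step 2: G0=G1=0 G1=(1+0>=2)=0 G2=0(const) -> 000
Step 3: G0=G1=0 G1=(0+0>=2)=0 G2=0(const) -> 000
Fixed point reached at step 2: 000

Answer: fixed 000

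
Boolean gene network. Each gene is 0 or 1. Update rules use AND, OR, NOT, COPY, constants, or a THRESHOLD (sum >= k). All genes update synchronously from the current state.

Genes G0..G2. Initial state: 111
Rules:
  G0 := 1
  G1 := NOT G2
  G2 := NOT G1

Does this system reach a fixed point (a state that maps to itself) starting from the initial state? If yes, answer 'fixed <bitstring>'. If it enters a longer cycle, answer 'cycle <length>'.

Step 0: 111
Step 1: G0=1(const) G1=NOT G2=NOT 1=0 G2=NOT G1=NOT 1=0 -> 100
Step 2: G0=1(const) G1=NOT G2=NOT 0=1 G2=NOT G1=NOT 0=1 -> 111
Cycle of length 2 starting at step 0 -> no fixed point

Answer: cycle 2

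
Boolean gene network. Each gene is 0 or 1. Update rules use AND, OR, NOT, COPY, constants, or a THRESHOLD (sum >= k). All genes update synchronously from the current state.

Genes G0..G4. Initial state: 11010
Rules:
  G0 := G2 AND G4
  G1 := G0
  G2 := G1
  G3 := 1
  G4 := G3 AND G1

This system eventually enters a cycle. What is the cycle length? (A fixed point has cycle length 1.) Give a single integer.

Step 0: 11010
Step 1: G0=G2&G4=0&0=0 G1=G0=1 G2=G1=1 G3=1(const) G4=G3&G1=1&1=1 -> 01111
Step 2: G0=G2&G4=1&1=1 G1=G0=0 G2=G1=1 G3=1(const) G4=G3&G1=1&1=1 -> 10111
Step 3: G0=G2&G4=1&1=1 G1=G0=1 G2=G1=0 G3=1(const) G4=G3&G1=1&0=0 -> 11010
State from step 3 equals state from step 0 -> cycle length 3

Answer: 3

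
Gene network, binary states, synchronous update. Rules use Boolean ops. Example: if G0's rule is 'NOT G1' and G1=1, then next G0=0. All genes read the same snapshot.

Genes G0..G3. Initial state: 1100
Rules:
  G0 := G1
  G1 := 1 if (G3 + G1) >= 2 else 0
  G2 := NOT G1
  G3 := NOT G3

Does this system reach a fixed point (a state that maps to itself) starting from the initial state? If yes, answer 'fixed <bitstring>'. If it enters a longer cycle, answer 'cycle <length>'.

Answer: cycle 2

Derivation:
Step 0: 1100
Step 1: G0=G1=1 G1=(0+1>=2)=0 G2=NOT G1=NOT 1=0 G3=NOT G3=NOT 0=1 -> 1001
Step 2: G0=G1=0 G1=(1+0>=2)=0 G2=NOT G1=NOT 0=1 G3=NOT G3=NOT 1=0 -> 0010
Step 3: G0=G1=0 G1=(0+0>=2)=0 G2=NOT G1=NOT 0=1 G3=NOT G3=NOT 0=1 -> 0011
Step 4: G0=G1=0 G1=(1+0>=2)=0 G2=NOT G1=NOT 0=1 G3=NOT G3=NOT 1=0 -> 0010
Cycle of length 2 starting at step 2 -> no fixed point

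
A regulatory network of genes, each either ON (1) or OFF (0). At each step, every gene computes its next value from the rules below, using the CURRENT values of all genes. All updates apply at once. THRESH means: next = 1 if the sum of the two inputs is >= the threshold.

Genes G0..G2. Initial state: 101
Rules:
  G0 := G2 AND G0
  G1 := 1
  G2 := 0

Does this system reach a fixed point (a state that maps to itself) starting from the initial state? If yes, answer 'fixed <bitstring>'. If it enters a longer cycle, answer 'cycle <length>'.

Step 0: 101
Step 1: G0=G2&G0=1&1=1 G1=1(const) G2=0(const) -> 110
Step 2: G0=G2&G0=0&1=0 G1=1(const) G2=0(const) -> 010
Step 3: G0=G2&G0=0&0=0 G1=1(const) G2=0(const) -> 010
Fixed point reached at step 2: 010

Answer: fixed 010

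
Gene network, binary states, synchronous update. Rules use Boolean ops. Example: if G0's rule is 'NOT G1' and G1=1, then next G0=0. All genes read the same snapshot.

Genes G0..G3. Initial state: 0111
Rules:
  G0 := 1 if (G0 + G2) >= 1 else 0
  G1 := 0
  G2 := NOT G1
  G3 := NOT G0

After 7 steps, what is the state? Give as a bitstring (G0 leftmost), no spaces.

Step 1: G0=(0+1>=1)=1 G1=0(const) G2=NOT G1=NOT 1=0 G3=NOT G0=NOT 0=1 -> 1001
Step 2: G0=(1+0>=1)=1 G1=0(const) G2=NOT G1=NOT 0=1 G3=NOT G0=NOT 1=0 -> 1010
Step 3: G0=(1+1>=1)=1 G1=0(const) G2=NOT G1=NOT 0=1 G3=NOT G0=NOT 1=0 -> 1010
Step 4: G0=(1+1>=1)=1 G1=0(const) G2=NOT G1=NOT 0=1 G3=NOT G0=NOT 1=0 -> 1010
Step 5: G0=(1+1>=1)=1 G1=0(const) G2=NOT G1=NOT 0=1 G3=NOT G0=NOT 1=0 -> 1010
Step 6: G0=(1+1>=1)=1 G1=0(const) G2=NOT G1=NOT 0=1 G3=NOT G0=NOT 1=0 -> 1010
Step 7: G0=(1+1>=1)=1 G1=0(const) G2=NOT G1=NOT 0=1 G3=NOT G0=NOT 1=0 -> 1010

1010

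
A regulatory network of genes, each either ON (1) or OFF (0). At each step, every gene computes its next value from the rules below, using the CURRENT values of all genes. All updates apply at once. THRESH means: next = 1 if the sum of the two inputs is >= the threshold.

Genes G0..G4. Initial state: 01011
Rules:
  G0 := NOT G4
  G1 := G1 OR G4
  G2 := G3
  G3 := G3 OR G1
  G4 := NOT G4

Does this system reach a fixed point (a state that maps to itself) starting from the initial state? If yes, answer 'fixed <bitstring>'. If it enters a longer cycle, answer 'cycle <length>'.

Step 0: 01011
Step 1: G0=NOT G4=NOT 1=0 G1=G1|G4=1|1=1 G2=G3=1 G3=G3|G1=1|1=1 G4=NOT G4=NOT 1=0 -> 01110
Step 2: G0=NOT G4=NOT 0=1 G1=G1|G4=1|0=1 G2=G3=1 G3=G3|G1=1|1=1 G4=NOT G4=NOT 0=1 -> 11111
Step 3: G0=NOT G4=NOT 1=0 G1=G1|G4=1|1=1 G2=G3=1 G3=G3|G1=1|1=1 G4=NOT G4=NOT 1=0 -> 01110
Cycle of length 2 starting at step 1 -> no fixed point

Answer: cycle 2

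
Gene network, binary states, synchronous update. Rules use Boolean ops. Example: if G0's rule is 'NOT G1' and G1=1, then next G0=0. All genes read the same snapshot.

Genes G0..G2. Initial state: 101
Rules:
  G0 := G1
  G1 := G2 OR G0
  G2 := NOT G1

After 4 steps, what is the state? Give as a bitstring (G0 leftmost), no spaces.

Step 1: G0=G1=0 G1=G2|G0=1|1=1 G2=NOT G1=NOT 0=1 -> 011
Step 2: G0=G1=1 G1=G2|G0=1|0=1 G2=NOT G1=NOT 1=0 -> 110
Step 3: G0=G1=1 G1=G2|G0=0|1=1 G2=NOT G1=NOT 1=0 -> 110
Step 4: G0=G1=1 G1=G2|G0=0|1=1 G2=NOT G1=NOT 1=0 -> 110

110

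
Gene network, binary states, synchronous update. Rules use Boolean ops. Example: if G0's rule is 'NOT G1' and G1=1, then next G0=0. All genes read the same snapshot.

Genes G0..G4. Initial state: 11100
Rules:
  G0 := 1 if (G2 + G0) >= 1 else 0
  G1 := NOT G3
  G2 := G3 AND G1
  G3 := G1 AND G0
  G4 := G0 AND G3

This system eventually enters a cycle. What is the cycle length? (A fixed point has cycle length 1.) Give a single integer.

Step 0: 11100
Step 1: G0=(1+1>=1)=1 G1=NOT G3=NOT 0=1 G2=G3&G1=0&1=0 G3=G1&G0=1&1=1 G4=G0&G3=1&0=0 -> 11010
Step 2: G0=(0+1>=1)=1 G1=NOT G3=NOT 1=0 G2=G3&G1=1&1=1 G3=G1&G0=1&1=1 G4=G0&G3=1&1=1 -> 10111
Step 3: G0=(1+1>=1)=1 G1=NOT G3=NOT 1=0 G2=G3&G1=1&0=0 G3=G1&G0=0&1=0 G4=G0&G3=1&1=1 -> 10001
Step 4: G0=(0+1>=1)=1 G1=NOT G3=NOT 0=1 G2=G3&G1=0&0=0 G3=G1&G0=0&1=0 G4=G0&G3=1&0=0 -> 11000
Step 5: G0=(0+1>=1)=1 G1=NOT G3=NOT 0=1 G2=G3&G1=0&1=0 G3=G1&G0=1&1=1 G4=G0&G3=1&0=0 -> 11010
State from step 5 equals state from step 1 -> cycle length 4

Answer: 4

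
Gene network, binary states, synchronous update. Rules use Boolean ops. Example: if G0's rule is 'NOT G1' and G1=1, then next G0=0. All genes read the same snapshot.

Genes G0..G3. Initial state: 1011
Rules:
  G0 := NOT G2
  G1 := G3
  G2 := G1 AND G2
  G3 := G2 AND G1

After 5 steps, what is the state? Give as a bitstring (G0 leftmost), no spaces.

Step 1: G0=NOT G2=NOT 1=0 G1=G3=1 G2=G1&G2=0&1=0 G3=G2&G1=1&0=0 -> 0100
Step 2: G0=NOT G2=NOT 0=1 G1=G3=0 G2=G1&G2=1&0=0 G3=G2&G1=0&1=0 -> 1000
Step 3: G0=NOT G2=NOT 0=1 G1=G3=0 G2=G1&G2=0&0=0 G3=G2&G1=0&0=0 -> 1000
Step 4: G0=NOT G2=NOT 0=1 G1=G3=0 G2=G1&G2=0&0=0 G3=G2&G1=0&0=0 -> 1000
Step 5: G0=NOT G2=NOT 0=1 G1=G3=0 G2=G1&G2=0&0=0 G3=G2&G1=0&0=0 -> 1000

1000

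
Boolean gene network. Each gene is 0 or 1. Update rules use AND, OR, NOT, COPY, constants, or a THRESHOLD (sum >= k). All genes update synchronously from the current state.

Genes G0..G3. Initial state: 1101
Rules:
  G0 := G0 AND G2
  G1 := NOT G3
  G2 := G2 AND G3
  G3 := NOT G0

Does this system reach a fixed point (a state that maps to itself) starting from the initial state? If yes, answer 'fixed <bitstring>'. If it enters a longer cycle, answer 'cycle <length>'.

Answer: fixed 0001

Derivation:
Step 0: 1101
Step 1: G0=G0&G2=1&0=0 G1=NOT G3=NOT 1=0 G2=G2&G3=0&1=0 G3=NOT G0=NOT 1=0 -> 0000
Step 2: G0=G0&G2=0&0=0 G1=NOT G3=NOT 0=1 G2=G2&G3=0&0=0 G3=NOT G0=NOT 0=1 -> 0101
Step 3: G0=G0&G2=0&0=0 G1=NOT G3=NOT 1=0 G2=G2&G3=0&1=0 G3=NOT G0=NOT 0=1 -> 0001
Step 4: G0=G0&G2=0&0=0 G1=NOT G3=NOT 1=0 G2=G2&G3=0&1=0 G3=NOT G0=NOT 0=1 -> 0001
Fixed point reached at step 3: 0001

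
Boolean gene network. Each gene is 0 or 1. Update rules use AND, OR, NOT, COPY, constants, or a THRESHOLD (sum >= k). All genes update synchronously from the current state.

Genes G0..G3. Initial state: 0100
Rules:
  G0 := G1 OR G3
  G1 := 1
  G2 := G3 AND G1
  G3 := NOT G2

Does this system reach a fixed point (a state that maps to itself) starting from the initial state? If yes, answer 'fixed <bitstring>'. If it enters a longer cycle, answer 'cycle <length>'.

Answer: cycle 4

Derivation:
Step 0: 0100
Step 1: G0=G1|G3=1|0=1 G1=1(const) G2=G3&G1=0&1=0 G3=NOT G2=NOT 0=1 -> 1101
Step 2: G0=G1|G3=1|1=1 G1=1(const) G2=G3&G1=1&1=1 G3=NOT G2=NOT 0=1 -> 1111
Step 3: G0=G1|G3=1|1=1 G1=1(const) G2=G3&G1=1&1=1 G3=NOT G2=NOT 1=0 -> 1110
Step 4: G0=G1|G3=1|0=1 G1=1(const) G2=G3&G1=0&1=0 G3=NOT G2=NOT 1=0 -> 1100
Step 5: G0=G1|G3=1|0=1 G1=1(const) G2=G3&G1=0&1=0 G3=NOT G2=NOT 0=1 -> 1101
Cycle of length 4 starting at step 1 -> no fixed point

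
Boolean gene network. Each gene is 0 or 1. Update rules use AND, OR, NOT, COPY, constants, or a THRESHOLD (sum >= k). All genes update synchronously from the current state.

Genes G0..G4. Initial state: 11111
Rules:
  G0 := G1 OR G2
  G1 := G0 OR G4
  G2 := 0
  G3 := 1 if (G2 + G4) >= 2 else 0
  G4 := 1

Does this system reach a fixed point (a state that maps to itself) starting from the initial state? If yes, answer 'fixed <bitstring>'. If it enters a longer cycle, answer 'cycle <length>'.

Answer: fixed 11001

Derivation:
Step 0: 11111
Step 1: G0=G1|G2=1|1=1 G1=G0|G4=1|1=1 G2=0(const) G3=(1+1>=2)=1 G4=1(const) -> 11011
Step 2: G0=G1|G2=1|0=1 G1=G0|G4=1|1=1 G2=0(const) G3=(0+1>=2)=0 G4=1(const) -> 11001
Step 3: G0=G1|G2=1|0=1 G1=G0|G4=1|1=1 G2=0(const) G3=(0+1>=2)=0 G4=1(const) -> 11001
Fixed point reached at step 2: 11001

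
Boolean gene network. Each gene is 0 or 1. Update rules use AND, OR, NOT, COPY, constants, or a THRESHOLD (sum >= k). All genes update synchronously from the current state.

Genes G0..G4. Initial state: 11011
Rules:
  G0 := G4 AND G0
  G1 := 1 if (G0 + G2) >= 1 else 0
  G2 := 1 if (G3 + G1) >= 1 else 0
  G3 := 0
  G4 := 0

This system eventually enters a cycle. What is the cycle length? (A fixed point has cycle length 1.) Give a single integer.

Answer: 1

Derivation:
Step 0: 11011
Step 1: G0=G4&G0=1&1=1 G1=(1+0>=1)=1 G2=(1+1>=1)=1 G3=0(const) G4=0(const) -> 11100
Step 2: G0=G4&G0=0&1=0 G1=(1+1>=1)=1 G2=(0+1>=1)=1 G3=0(const) G4=0(const) -> 01100
Step 3: G0=G4&G0=0&0=0 G1=(0+1>=1)=1 G2=(0+1>=1)=1 G3=0(const) G4=0(const) -> 01100
State from step 3 equals state from step 2 -> cycle length 1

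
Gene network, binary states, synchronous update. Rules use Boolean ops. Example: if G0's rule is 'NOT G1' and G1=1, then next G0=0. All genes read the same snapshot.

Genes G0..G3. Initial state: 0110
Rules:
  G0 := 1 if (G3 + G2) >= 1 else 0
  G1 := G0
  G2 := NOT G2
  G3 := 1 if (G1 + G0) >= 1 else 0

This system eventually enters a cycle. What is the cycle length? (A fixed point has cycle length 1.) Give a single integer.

Answer: 2

Derivation:
Step 0: 0110
Step 1: G0=(0+1>=1)=1 G1=G0=0 G2=NOT G2=NOT 1=0 G3=(1+0>=1)=1 -> 1001
Step 2: G0=(1+0>=1)=1 G1=G0=1 G2=NOT G2=NOT 0=1 G3=(0+1>=1)=1 -> 1111
Step 3: G0=(1+1>=1)=1 G1=G0=1 G2=NOT G2=NOT 1=0 G3=(1+1>=1)=1 -> 1101
Step 4: G0=(1+0>=1)=1 G1=G0=1 G2=NOT G2=NOT 0=1 G3=(1+1>=1)=1 -> 1111
State from step 4 equals state from step 2 -> cycle length 2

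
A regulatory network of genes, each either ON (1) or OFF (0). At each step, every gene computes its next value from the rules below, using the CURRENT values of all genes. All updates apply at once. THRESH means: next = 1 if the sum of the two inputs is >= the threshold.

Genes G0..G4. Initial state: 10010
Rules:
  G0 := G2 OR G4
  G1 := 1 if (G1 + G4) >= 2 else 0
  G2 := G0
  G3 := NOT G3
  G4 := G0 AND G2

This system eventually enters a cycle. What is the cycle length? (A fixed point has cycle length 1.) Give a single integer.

Step 0: 10010
Step 1: G0=G2|G4=0|0=0 G1=(0+0>=2)=0 G2=G0=1 G3=NOT G3=NOT 1=0 G4=G0&G2=1&0=0 -> 00100
Step 2: G0=G2|G4=1|0=1 G1=(0+0>=2)=0 G2=G0=0 G3=NOT G3=NOT 0=1 G4=G0&G2=0&1=0 -> 10010
State from step 2 equals state from step 0 -> cycle length 2

Answer: 2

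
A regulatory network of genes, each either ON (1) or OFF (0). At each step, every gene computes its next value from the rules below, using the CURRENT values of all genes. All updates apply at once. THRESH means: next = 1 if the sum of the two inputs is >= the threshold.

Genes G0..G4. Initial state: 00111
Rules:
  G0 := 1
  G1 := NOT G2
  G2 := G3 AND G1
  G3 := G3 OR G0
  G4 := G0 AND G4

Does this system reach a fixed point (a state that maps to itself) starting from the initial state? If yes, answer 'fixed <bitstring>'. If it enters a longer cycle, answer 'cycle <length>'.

Step 0: 00111
Step 1: G0=1(const) G1=NOT G2=NOT 1=0 G2=G3&G1=1&0=0 G3=G3|G0=1|0=1 G4=G0&G4=0&1=0 -> 10010
Step 2: G0=1(const) G1=NOT G2=NOT 0=1 G2=G3&G1=1&0=0 G3=G3|G0=1|1=1 G4=G0&G4=1&0=0 -> 11010
Step 3: G0=1(const) G1=NOT G2=NOT 0=1 G2=G3&G1=1&1=1 G3=G3|G0=1|1=1 G4=G0&G4=1&0=0 -> 11110
Step 4: G0=1(const) G1=NOT G2=NOT 1=0 G2=G3&G1=1&1=1 G3=G3|G0=1|1=1 G4=G0&G4=1&0=0 -> 10110
Step 5: G0=1(const) G1=NOT G2=NOT 1=0 G2=G3&G1=1&0=0 G3=G3|G0=1|1=1 G4=G0&G4=1&0=0 -> 10010
Cycle of length 4 starting at step 1 -> no fixed point

Answer: cycle 4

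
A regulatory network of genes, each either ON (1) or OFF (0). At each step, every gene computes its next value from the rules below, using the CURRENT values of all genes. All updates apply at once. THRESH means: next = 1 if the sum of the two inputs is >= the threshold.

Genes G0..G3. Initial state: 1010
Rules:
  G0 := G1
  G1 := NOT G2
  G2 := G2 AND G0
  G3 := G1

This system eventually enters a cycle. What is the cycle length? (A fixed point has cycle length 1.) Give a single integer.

Answer: 1

Derivation:
Step 0: 1010
Step 1: G0=G1=0 G1=NOT G2=NOT 1=0 G2=G2&G0=1&1=1 G3=G1=0 -> 0010
Step 2: G0=G1=0 G1=NOT G2=NOT 1=0 G2=G2&G0=1&0=0 G3=G1=0 -> 0000
Step 3: G0=G1=0 G1=NOT G2=NOT 0=1 G2=G2&G0=0&0=0 G3=G1=0 -> 0100
Step 4: G0=G1=1 G1=NOT G2=NOT 0=1 G2=G2&G0=0&0=0 G3=G1=1 -> 1101
Step 5: G0=G1=1 G1=NOT G2=NOT 0=1 G2=G2&G0=0&1=0 G3=G1=1 -> 1101
State from step 5 equals state from step 4 -> cycle length 1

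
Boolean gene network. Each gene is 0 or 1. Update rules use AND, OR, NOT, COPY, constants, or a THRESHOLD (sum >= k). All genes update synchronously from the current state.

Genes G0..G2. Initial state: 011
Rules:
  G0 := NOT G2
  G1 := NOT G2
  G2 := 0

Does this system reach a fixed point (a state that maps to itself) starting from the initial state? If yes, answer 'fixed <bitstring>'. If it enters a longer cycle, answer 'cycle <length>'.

Answer: fixed 110

Derivation:
Step 0: 011
Step 1: G0=NOT G2=NOT 1=0 G1=NOT G2=NOT 1=0 G2=0(const) -> 000
Step 2: G0=NOT G2=NOT 0=1 G1=NOT G2=NOT 0=1 G2=0(const) -> 110
Step 3: G0=NOT G2=NOT 0=1 G1=NOT G2=NOT 0=1 G2=0(const) -> 110
Fixed point reached at step 2: 110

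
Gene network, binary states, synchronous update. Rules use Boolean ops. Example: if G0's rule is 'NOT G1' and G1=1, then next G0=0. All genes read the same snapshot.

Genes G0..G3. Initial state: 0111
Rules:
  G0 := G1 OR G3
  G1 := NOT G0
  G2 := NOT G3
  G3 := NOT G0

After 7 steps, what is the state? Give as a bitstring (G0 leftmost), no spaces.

Step 1: G0=G1|G3=1|1=1 G1=NOT G0=NOT 0=1 G2=NOT G3=NOT 1=0 G3=NOT G0=NOT 0=1 -> 1101
Step 2: G0=G1|G3=1|1=1 G1=NOT G0=NOT 1=0 G2=NOT G3=NOT 1=0 G3=NOT G0=NOT 1=0 -> 1000
Step 3: G0=G1|G3=0|0=0 G1=NOT G0=NOT 1=0 G2=NOT G3=NOT 0=1 G3=NOT G0=NOT 1=0 -> 0010
Step 4: G0=G1|G3=0|0=0 G1=NOT G0=NOT 0=1 G2=NOT G3=NOT 0=1 G3=NOT G0=NOT 0=1 -> 0111
Step 5: G0=G1|G3=1|1=1 G1=NOT G0=NOT 0=1 G2=NOT G3=NOT 1=0 G3=NOT G0=NOT 0=1 -> 1101
Step 6: G0=G1|G3=1|1=1 G1=NOT G0=NOT 1=0 G2=NOT G3=NOT 1=0 G3=NOT G0=NOT 1=0 -> 1000
Step 7: G0=G1|G3=0|0=0 G1=NOT G0=NOT 1=0 G2=NOT G3=NOT 0=1 G3=NOT G0=NOT 1=0 -> 0010

0010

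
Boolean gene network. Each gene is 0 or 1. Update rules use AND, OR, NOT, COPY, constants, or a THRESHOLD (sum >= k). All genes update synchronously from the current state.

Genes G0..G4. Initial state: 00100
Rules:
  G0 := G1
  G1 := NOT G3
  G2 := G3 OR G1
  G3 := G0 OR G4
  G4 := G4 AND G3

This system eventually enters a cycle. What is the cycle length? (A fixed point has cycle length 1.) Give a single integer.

Step 0: 00100
Step 1: G0=G1=0 G1=NOT G3=NOT 0=1 G2=G3|G1=0|0=0 G3=G0|G4=0|0=0 G4=G4&G3=0&0=0 -> 01000
Step 2: G0=G1=1 G1=NOT G3=NOT 0=1 G2=G3|G1=0|1=1 G3=G0|G4=0|0=0 G4=G4&G3=0&0=0 -> 11100
Step 3: G0=G1=1 G1=NOT G3=NOT 0=1 G2=G3|G1=0|1=1 G3=G0|G4=1|0=1 G4=G4&G3=0&0=0 -> 11110
Step 4: G0=G1=1 G1=NOT G3=NOT 1=0 G2=G3|G1=1|1=1 G3=G0|G4=1|0=1 G4=G4&G3=0&1=0 -> 10110
Step 5: G0=G1=0 G1=NOT G3=NOT 1=0 G2=G3|G1=1|0=1 G3=G0|G4=1|0=1 G4=G4&G3=0&1=0 -> 00110
Step 6: G0=G1=0 G1=NOT G3=NOT 1=0 G2=G3|G1=1|0=1 G3=G0|G4=0|0=0 G4=G4&G3=0&1=0 -> 00100
State from step 6 equals state from step 0 -> cycle length 6

Answer: 6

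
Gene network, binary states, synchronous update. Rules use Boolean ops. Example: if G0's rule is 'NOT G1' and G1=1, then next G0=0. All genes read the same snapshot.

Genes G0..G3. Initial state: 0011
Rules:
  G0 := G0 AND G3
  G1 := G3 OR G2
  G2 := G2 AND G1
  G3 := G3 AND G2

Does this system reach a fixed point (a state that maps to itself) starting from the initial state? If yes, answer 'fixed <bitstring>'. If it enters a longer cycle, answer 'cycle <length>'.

Answer: fixed 0000

Derivation:
Step 0: 0011
Step 1: G0=G0&G3=0&1=0 G1=G3|G2=1|1=1 G2=G2&G1=1&0=0 G3=G3&G2=1&1=1 -> 0101
Step 2: G0=G0&G3=0&1=0 G1=G3|G2=1|0=1 G2=G2&G1=0&1=0 G3=G3&G2=1&0=0 -> 0100
Step 3: G0=G0&G3=0&0=0 G1=G3|G2=0|0=0 G2=G2&G1=0&1=0 G3=G3&G2=0&0=0 -> 0000
Step 4: G0=G0&G3=0&0=0 G1=G3|G2=0|0=0 G2=G2&G1=0&0=0 G3=G3&G2=0&0=0 -> 0000
Fixed point reached at step 3: 0000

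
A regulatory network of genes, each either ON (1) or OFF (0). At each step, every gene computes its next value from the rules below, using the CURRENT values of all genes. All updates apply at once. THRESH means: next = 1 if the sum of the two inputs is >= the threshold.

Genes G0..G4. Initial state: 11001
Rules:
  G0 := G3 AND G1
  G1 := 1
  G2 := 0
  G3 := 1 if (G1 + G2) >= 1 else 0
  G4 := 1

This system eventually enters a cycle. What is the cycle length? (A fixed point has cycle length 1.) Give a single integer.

Answer: 1

Derivation:
Step 0: 11001
Step 1: G0=G3&G1=0&1=0 G1=1(const) G2=0(const) G3=(1+0>=1)=1 G4=1(const) -> 01011
Step 2: G0=G3&G1=1&1=1 G1=1(const) G2=0(const) G3=(1+0>=1)=1 G4=1(const) -> 11011
Step 3: G0=G3&G1=1&1=1 G1=1(const) G2=0(const) G3=(1+0>=1)=1 G4=1(const) -> 11011
State from step 3 equals state from step 2 -> cycle length 1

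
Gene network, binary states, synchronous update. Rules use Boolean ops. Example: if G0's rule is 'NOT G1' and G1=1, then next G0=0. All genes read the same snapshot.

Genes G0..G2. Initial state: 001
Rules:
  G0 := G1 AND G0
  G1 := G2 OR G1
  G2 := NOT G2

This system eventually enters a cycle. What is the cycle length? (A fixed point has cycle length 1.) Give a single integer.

Step 0: 001
Step 1: G0=G1&G0=0&0=0 G1=G2|G1=1|0=1 G2=NOT G2=NOT 1=0 -> 010
Step 2: G0=G1&G0=1&0=0 G1=G2|G1=0|1=1 G2=NOT G2=NOT 0=1 -> 011
Step 3: G0=G1&G0=1&0=0 G1=G2|G1=1|1=1 G2=NOT G2=NOT 1=0 -> 010
State from step 3 equals state from step 1 -> cycle length 2

Answer: 2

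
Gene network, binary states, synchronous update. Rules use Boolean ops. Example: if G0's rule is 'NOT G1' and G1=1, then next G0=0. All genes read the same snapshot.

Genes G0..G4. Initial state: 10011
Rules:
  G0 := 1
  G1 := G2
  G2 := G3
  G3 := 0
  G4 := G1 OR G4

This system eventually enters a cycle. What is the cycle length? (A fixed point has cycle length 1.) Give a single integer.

Answer: 1

Derivation:
Step 0: 10011
Step 1: G0=1(const) G1=G2=0 G2=G3=1 G3=0(const) G4=G1|G4=0|1=1 -> 10101
Step 2: G0=1(const) G1=G2=1 G2=G3=0 G3=0(const) G4=G1|G4=0|1=1 -> 11001
Step 3: G0=1(const) G1=G2=0 G2=G3=0 G3=0(const) G4=G1|G4=1|1=1 -> 10001
Step 4: G0=1(const) G1=G2=0 G2=G3=0 G3=0(const) G4=G1|G4=0|1=1 -> 10001
State from step 4 equals state from step 3 -> cycle length 1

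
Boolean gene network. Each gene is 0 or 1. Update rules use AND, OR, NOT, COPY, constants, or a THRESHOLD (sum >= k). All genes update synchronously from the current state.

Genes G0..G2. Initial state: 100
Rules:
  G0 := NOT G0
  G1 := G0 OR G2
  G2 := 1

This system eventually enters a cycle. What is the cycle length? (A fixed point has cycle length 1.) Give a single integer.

Step 0: 100
Step 1: G0=NOT G0=NOT 1=0 G1=G0|G2=1|0=1 G2=1(const) -> 011
Step 2: G0=NOT G0=NOT 0=1 G1=G0|G2=0|1=1 G2=1(const) -> 111
Step 3: G0=NOT G0=NOT 1=0 G1=G0|G2=1|1=1 G2=1(const) -> 011
State from step 3 equals state from step 1 -> cycle length 2

Answer: 2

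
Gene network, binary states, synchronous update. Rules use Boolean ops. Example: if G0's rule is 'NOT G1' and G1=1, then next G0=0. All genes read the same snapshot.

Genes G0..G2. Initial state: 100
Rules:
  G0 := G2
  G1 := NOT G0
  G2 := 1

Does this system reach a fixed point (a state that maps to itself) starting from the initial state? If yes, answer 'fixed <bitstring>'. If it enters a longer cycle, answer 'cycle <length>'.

Answer: fixed 101

Derivation:
Step 0: 100
Step 1: G0=G2=0 G1=NOT G0=NOT 1=0 G2=1(const) -> 001
Step 2: G0=G2=1 G1=NOT G0=NOT 0=1 G2=1(const) -> 111
Step 3: G0=G2=1 G1=NOT G0=NOT 1=0 G2=1(const) -> 101
Step 4: G0=G2=1 G1=NOT G0=NOT 1=0 G2=1(const) -> 101
Fixed point reached at step 3: 101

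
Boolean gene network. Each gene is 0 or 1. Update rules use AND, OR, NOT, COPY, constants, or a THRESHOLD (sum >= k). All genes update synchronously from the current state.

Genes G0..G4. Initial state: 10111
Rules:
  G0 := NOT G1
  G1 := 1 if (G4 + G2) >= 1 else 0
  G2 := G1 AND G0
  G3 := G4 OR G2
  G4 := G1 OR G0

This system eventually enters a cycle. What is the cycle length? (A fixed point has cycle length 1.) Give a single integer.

Step 0: 10111
Step 1: G0=NOT G1=NOT 0=1 G1=(1+1>=1)=1 G2=G1&G0=0&1=0 G3=G4|G2=1|1=1 G4=G1|G0=0|1=1 -> 11011
Step 2: G0=NOT G1=NOT 1=0 G1=(1+0>=1)=1 G2=G1&G0=1&1=1 G3=G4|G2=1|0=1 G4=G1|G0=1|1=1 -> 01111
Step 3: G0=NOT G1=NOT 1=0 G1=(1+1>=1)=1 G2=G1&G0=1&0=0 G3=G4|G2=1|1=1 G4=G1|G0=1|0=1 -> 01011
Step 4: G0=NOT G1=NOT 1=0 G1=(1+0>=1)=1 G2=G1&G0=1&0=0 G3=G4|G2=1|0=1 G4=G1|G0=1|0=1 -> 01011
State from step 4 equals state from step 3 -> cycle length 1

Answer: 1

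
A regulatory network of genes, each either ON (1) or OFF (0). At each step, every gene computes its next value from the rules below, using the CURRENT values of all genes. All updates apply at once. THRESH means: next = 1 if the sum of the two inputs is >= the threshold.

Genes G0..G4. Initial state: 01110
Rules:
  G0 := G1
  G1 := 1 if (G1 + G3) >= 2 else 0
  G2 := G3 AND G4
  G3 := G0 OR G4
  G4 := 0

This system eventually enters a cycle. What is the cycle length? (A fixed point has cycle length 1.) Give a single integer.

Step 0: 01110
Step 1: G0=G1=1 G1=(1+1>=2)=1 G2=G3&G4=1&0=0 G3=G0|G4=0|0=0 G4=0(const) -> 11000
Step 2: G0=G1=1 G1=(1+0>=2)=0 G2=G3&G4=0&0=0 G3=G0|G4=1|0=1 G4=0(const) -> 10010
Step 3: G0=G1=0 G1=(0+1>=2)=0 G2=G3&G4=1&0=0 G3=G0|G4=1|0=1 G4=0(const) -> 00010
Step 4: G0=G1=0 G1=(0+1>=2)=0 G2=G3&G4=1&0=0 G3=G0|G4=0|0=0 G4=0(const) -> 00000
Step 5: G0=G1=0 G1=(0+0>=2)=0 G2=G3&G4=0&0=0 G3=G0|G4=0|0=0 G4=0(const) -> 00000
State from step 5 equals state from step 4 -> cycle length 1

Answer: 1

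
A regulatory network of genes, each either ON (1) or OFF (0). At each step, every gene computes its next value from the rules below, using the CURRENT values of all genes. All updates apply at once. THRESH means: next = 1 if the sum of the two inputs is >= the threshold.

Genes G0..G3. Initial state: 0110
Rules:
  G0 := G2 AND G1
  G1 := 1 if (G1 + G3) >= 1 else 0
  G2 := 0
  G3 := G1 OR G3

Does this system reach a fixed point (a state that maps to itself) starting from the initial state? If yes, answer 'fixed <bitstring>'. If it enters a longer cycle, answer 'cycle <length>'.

Step 0: 0110
Step 1: G0=G2&G1=1&1=1 G1=(1+0>=1)=1 G2=0(const) G3=G1|G3=1|0=1 -> 1101
Step 2: G0=G2&G1=0&1=0 G1=(1+1>=1)=1 G2=0(const) G3=G1|G3=1|1=1 -> 0101
Step 3: G0=G2&G1=0&1=0 G1=(1+1>=1)=1 G2=0(const) G3=G1|G3=1|1=1 -> 0101
Fixed point reached at step 2: 0101

Answer: fixed 0101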